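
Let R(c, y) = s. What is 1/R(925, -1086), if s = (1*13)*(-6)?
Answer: -1/78 ≈ -0.012821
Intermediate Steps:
s = -78 (s = 13*(-6) = -78)
R(c, y) = -78
1/R(925, -1086) = 1/(-78) = -1/78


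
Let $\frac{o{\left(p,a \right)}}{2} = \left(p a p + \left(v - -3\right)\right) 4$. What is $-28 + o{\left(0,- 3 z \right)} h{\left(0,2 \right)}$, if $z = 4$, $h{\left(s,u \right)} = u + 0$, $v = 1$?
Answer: $36$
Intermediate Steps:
$h{\left(s,u \right)} = u$
$o{\left(p,a \right)} = 32 + 8 a p^{2}$ ($o{\left(p,a \right)} = 2 \left(p a p + \left(1 - -3\right)\right) 4 = 2 \left(a p p + \left(1 + 3\right)\right) 4 = 2 \left(a p^{2} + 4\right) 4 = 2 \left(4 + a p^{2}\right) 4 = 2 \left(16 + 4 a p^{2}\right) = 32 + 8 a p^{2}$)
$-28 + o{\left(0,- 3 z \right)} h{\left(0,2 \right)} = -28 + \left(32 + 8 \left(\left(-3\right) 4\right) 0^{2}\right) 2 = -28 + \left(32 + 8 \left(-12\right) 0\right) 2 = -28 + \left(32 + 0\right) 2 = -28 + 32 \cdot 2 = -28 + 64 = 36$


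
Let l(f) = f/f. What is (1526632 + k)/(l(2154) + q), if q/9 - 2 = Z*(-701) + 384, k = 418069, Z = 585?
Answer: -1944701/3687290 ≈ -0.52741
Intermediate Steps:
l(f) = 1
q = -3687291 (q = 18 + 9*(585*(-701) + 384) = 18 + 9*(-410085 + 384) = 18 + 9*(-409701) = 18 - 3687309 = -3687291)
(1526632 + k)/(l(2154) + q) = (1526632 + 418069)/(1 - 3687291) = 1944701/(-3687290) = 1944701*(-1/3687290) = -1944701/3687290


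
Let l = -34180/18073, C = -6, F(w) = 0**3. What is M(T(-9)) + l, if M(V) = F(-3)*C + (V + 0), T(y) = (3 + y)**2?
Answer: 616448/18073 ≈ 34.109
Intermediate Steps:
F(w) = 0
l = -34180/18073 (l = -34180*1/18073 = -34180/18073 ≈ -1.8912)
M(V) = V (M(V) = 0*(-6) + (V + 0) = 0 + V = V)
M(T(-9)) + l = (3 - 9)**2 - 34180/18073 = (-6)**2 - 34180/18073 = 36 - 34180/18073 = 616448/18073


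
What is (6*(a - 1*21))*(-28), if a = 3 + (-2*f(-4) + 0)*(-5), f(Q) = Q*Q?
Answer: -23856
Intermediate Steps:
f(Q) = Q**2
a = 163 (a = 3 + (-2*(-4)**2 + 0)*(-5) = 3 + (-2*16 + 0)*(-5) = 3 + (-32 + 0)*(-5) = 3 - 32*(-5) = 3 + 160 = 163)
(6*(a - 1*21))*(-28) = (6*(163 - 1*21))*(-28) = (6*(163 - 21))*(-28) = (6*142)*(-28) = 852*(-28) = -23856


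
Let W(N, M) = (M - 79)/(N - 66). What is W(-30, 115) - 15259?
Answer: -122075/8 ≈ -15259.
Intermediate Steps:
W(N, M) = (-79 + M)/(-66 + N)
W(-30, 115) - 15259 = (-79 + 115)/(-66 - 30) - 15259 = 36/(-96) - 15259 = -1/96*36 - 15259 = -3/8 - 15259 = -122075/8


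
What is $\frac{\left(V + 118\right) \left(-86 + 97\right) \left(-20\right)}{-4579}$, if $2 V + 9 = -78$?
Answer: $\frac{16390}{4579} \approx 3.5794$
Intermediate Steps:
$V = - \frac{87}{2}$ ($V = - \frac{9}{2} + \frac{1}{2} \left(-78\right) = - \frac{9}{2} - 39 = - \frac{87}{2} \approx -43.5$)
$\frac{\left(V + 118\right) \left(-86 + 97\right) \left(-20\right)}{-4579} = \frac{\left(- \frac{87}{2} + 118\right) \left(-86 + 97\right) \left(-20\right)}{-4579} = \frac{149}{2} \cdot 11 \left(-20\right) \left(- \frac{1}{4579}\right) = \frac{1639}{2} \left(-20\right) \left(- \frac{1}{4579}\right) = \left(-16390\right) \left(- \frac{1}{4579}\right) = \frac{16390}{4579}$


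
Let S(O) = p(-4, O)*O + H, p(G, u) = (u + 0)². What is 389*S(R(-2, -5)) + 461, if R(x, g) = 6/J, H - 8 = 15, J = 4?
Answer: 85767/8 ≈ 10721.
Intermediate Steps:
H = 23 (H = 8 + 15 = 23)
p(G, u) = u²
R(x, g) = 3/2 (R(x, g) = 6/4 = 6*(¼) = 3/2)
S(O) = 23 + O³ (S(O) = O²*O + 23 = O³ + 23 = 23 + O³)
389*S(R(-2, -5)) + 461 = 389*(23 + (3/2)³) + 461 = 389*(23 + 27/8) + 461 = 389*(211/8) + 461 = 82079/8 + 461 = 85767/8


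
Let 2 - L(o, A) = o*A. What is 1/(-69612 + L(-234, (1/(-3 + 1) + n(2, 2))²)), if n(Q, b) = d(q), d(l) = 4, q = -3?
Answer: -2/133487 ≈ -1.4983e-5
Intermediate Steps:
n(Q, b) = 4
L(o, A) = 2 - A*o (L(o, A) = 2 - o*A = 2 - A*o)
1/(-69612 + L(-234, (1/(-3 + 1) + n(2, 2))²)) = 1/(-69612 + (2 - 1*(1/(-3 + 1) + 4)²*(-234))) = 1/(-69612 + (2 - 1*(1/(-2) + 4)²*(-234))) = 1/(-69612 + (2 - 1*(-½ + 4)²*(-234))) = 1/(-69612 + (2 - 1*(7/2)²*(-234))) = 1/(-69612 + (2 - 1*49/4*(-234))) = 1/(-69612 + (2 + 5733/2)) = 1/(-69612 + 5737/2) = 1/(-133487/2) = -2/133487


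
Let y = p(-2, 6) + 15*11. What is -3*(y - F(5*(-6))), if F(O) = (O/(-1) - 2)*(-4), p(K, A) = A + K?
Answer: -843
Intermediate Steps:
F(O) = 8 + 4*O (F(O) = (O*(-1) - 2)*(-4) = (-O - 2)*(-4) = (-2 - O)*(-4) = 8 + 4*O)
y = 169 (y = (6 - 2) + 15*11 = 4 + 165 = 169)
-3*(y - F(5*(-6))) = -3*(169 - (8 + 4*(5*(-6)))) = -3*(169 - (8 + 4*(-30))) = -3*(169 - (8 - 120)) = -3*(169 - 1*(-112)) = -3*(169 + 112) = -3*281 = -843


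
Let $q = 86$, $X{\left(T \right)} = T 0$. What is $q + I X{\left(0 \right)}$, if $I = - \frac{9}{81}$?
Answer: $86$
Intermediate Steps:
$X{\left(T \right)} = 0$
$I = - \frac{1}{9}$ ($I = \left(-9\right) \frac{1}{81} = - \frac{1}{9} \approx -0.11111$)
$q + I X{\left(0 \right)} = 86 - 0 = 86 + 0 = 86$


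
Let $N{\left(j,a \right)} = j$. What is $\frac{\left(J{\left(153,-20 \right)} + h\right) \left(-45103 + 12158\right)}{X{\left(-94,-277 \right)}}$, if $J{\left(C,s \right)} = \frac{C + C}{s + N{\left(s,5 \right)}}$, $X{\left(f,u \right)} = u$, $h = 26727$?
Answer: $\frac{3521075943}{1108} \approx 3.1779 \cdot 10^{6}$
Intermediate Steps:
$J{\left(C,s \right)} = \frac{C}{s}$ ($J{\left(C,s \right)} = \frac{C + C}{s + s} = \frac{2 C}{2 s} = 2 C \frac{1}{2 s} = \frac{C}{s}$)
$\frac{\left(J{\left(153,-20 \right)} + h\right) \left(-45103 + 12158\right)}{X{\left(-94,-277 \right)}} = \frac{\left(\frac{153}{-20} + 26727\right) \left(-45103 + 12158\right)}{-277} = \left(153 \left(- \frac{1}{20}\right) + 26727\right) \left(-32945\right) \left(- \frac{1}{277}\right) = \left(- \frac{153}{20} + 26727\right) \left(-32945\right) \left(- \frac{1}{277}\right) = \frac{534387}{20} \left(-32945\right) \left(- \frac{1}{277}\right) = \left(- \frac{3521075943}{4}\right) \left(- \frac{1}{277}\right) = \frac{3521075943}{1108}$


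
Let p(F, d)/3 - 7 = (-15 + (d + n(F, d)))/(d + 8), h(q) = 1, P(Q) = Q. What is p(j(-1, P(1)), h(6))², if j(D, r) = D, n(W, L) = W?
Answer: 256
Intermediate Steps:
p(F, d) = 21 + 3*(-15 + F + d)/(8 + d) (p(F, d) = 21 + 3*((-15 + (d + F))/(d + 8)) = 21 + 3*((-15 + (F + d))/(8 + d)) = 21 + 3*((-15 + F + d)/(8 + d)) = 21 + 3*(-15 + F + d)/(8 + d))
p(j(-1, P(1)), h(6))² = (3*(41 - 1 + 8*1)/(8 + 1))² = (3*(41 - 1 + 8)/9)² = (3*(⅑)*48)² = 16² = 256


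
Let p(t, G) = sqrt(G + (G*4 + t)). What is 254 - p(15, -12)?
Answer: 254 - 3*I*sqrt(5) ≈ 254.0 - 6.7082*I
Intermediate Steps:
p(t, G) = sqrt(t + 5*G) (p(t, G) = sqrt(G + (4*G + t)) = sqrt(G + (t + 4*G)) = sqrt(t + 5*G))
254 - p(15, -12) = 254 - sqrt(15 + 5*(-12)) = 254 - sqrt(15 - 60) = 254 - sqrt(-45) = 254 - 3*I*sqrt(5)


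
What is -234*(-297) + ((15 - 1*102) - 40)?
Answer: 69371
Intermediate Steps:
-234*(-297) + ((15 - 1*102) - 40) = 69498 + ((15 - 102) - 40) = 69498 + (-87 - 40) = 69498 - 127 = 69371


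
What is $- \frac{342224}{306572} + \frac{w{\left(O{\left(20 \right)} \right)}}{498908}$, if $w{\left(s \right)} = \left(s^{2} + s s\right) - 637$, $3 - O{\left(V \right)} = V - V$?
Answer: $- \frac{42732014865}{38237805844} \approx -1.1175$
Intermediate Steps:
$O{\left(V \right)} = 3$ ($O{\left(V \right)} = 3 - \left(V - V\right) = 3 - 0 = 3 + 0 = 3$)
$w{\left(s \right)} = -637 + 2 s^{2}$ ($w{\left(s \right)} = \left(s^{2} + s^{2}\right) - 637 = 2 s^{2} - 637 = -637 + 2 s^{2}$)
$- \frac{342224}{306572} + \frac{w{\left(O{\left(20 \right)} \right)}}{498908} = - \frac{342224}{306572} + \frac{-637 + 2 \cdot 3^{2}}{498908} = \left(-342224\right) \frac{1}{306572} + \left(-637 + 2 \cdot 9\right) \frac{1}{498908} = - \frac{85556}{76643} + \left(-637 + 18\right) \frac{1}{498908} = - \frac{85556}{76643} - \frac{619}{498908} = - \frac{42732014865}{38237805844}$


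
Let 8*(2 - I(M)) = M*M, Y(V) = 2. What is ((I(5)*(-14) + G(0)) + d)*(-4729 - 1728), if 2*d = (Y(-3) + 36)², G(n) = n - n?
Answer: -19054607/4 ≈ -4.7636e+6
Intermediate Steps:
G(n) = 0
I(M) = 2 - M²/8 (I(M) = 2 - M*M/8 = 2 - M²/8)
d = 722 (d = (2 + 36)²/2 = (½)*38² = (½)*1444 = 722)
((I(5)*(-14) + G(0)) + d)*(-4729 - 1728) = (((2 - ⅛*5²)*(-14) + 0) + 722)*(-4729 - 1728) = (((2 - ⅛*25)*(-14) + 0) + 722)*(-6457) = (((2 - 25/8)*(-14) + 0) + 722)*(-6457) = ((-9/8*(-14) + 0) + 722)*(-6457) = ((63/4 + 0) + 722)*(-6457) = (63/4 + 722)*(-6457) = (2951/4)*(-6457) = -19054607/4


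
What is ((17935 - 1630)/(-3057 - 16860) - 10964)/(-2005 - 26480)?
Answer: 72795431/189111915 ≈ 0.38493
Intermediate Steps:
((17935 - 1630)/(-3057 - 16860) - 10964)/(-2005 - 26480) = (16305/(-19917) - 10964)/(-28485) = (16305*(-1/19917) - 10964)*(-1/28485) = (-5435/6639 - 10964)*(-1/28485) = -72795431/6639*(-1/28485) = 72795431/189111915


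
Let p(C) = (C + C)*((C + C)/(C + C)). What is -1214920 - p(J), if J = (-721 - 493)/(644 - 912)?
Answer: -81400247/67 ≈ -1.2149e+6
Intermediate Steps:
J = 607/134 (J = -1214/(-268) = -1214*(-1/268) = 607/134 ≈ 4.5299)
p(C) = 2*C (p(C) = (2*C)*((2*C)/((2*C))) = (2*C)*((2*C)*(1/(2*C))) = (2*C)*1 = 2*C)
-1214920 - p(J) = -1214920 - 2*607/134 = -1214920 - 1*607/67 = -1214920 - 607/67 = -81400247/67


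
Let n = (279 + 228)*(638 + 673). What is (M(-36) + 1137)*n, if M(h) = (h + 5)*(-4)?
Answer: 838157697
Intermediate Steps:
M(h) = -20 - 4*h (M(h) = (5 + h)*(-4) = -20 - 4*h)
n = 664677 (n = 507*1311 = 664677)
(M(-36) + 1137)*n = ((-20 - 4*(-36)) + 1137)*664677 = ((-20 + 144) + 1137)*664677 = (124 + 1137)*664677 = 1261*664677 = 838157697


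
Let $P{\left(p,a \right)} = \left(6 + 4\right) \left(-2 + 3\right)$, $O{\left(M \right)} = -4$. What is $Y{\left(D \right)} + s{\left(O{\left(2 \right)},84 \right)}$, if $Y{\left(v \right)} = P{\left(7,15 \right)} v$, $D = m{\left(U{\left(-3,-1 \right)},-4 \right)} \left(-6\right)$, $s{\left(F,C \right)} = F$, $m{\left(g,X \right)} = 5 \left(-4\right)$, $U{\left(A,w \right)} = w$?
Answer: $1196$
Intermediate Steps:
$m{\left(g,X \right)} = -20$
$D = 120$ ($D = \left(-20\right) \left(-6\right) = 120$)
$P{\left(p,a \right)} = 10$ ($P{\left(p,a \right)} = 10 \cdot 1 = 10$)
$Y{\left(v \right)} = 10 v$
$Y{\left(D \right)} + s{\left(O{\left(2 \right)},84 \right)} = 10 \cdot 120 - 4 = 1200 - 4 = 1196$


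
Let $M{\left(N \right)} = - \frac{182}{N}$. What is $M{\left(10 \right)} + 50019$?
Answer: $\frac{250004}{5} \approx 50001.0$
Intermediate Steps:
$M{\left(10 \right)} + 50019 = - \frac{182}{10} + 50019 = \left(-182\right) \frac{1}{10} + 50019 = - \frac{91}{5} + 50019 = \frac{250004}{5}$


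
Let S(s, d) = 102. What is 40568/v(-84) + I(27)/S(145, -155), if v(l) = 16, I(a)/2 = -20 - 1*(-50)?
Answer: 86227/34 ≈ 2536.1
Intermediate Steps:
I(a) = 60 (I(a) = 2*(-20 - 1*(-50)) = 2*(-20 + 50) = 2*30 = 60)
40568/v(-84) + I(27)/S(145, -155) = 40568/16 + 60/102 = 40568*(1/16) + 60*(1/102) = 5071/2 + 10/17 = 86227/34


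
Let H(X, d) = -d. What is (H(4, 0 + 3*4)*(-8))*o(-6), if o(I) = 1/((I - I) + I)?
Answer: -16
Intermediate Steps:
o(I) = 1/I (o(I) = 1/(0 + I) = 1/I)
(H(4, 0 + 3*4)*(-8))*o(-6) = (-(0 + 3*4)*(-8))/(-6) = (-(0 + 12)*(-8))*(-1/6) = (-1*12*(-8))*(-1/6) = -12*(-8)*(-1/6) = 96*(-1/6) = -16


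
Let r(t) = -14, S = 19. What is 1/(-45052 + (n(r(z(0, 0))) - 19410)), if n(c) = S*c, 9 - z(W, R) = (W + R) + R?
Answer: -1/64728 ≈ -1.5449e-5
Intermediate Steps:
z(W, R) = 9 - W - 2*R (z(W, R) = 9 - ((W + R) + R) = 9 - ((R + W) + R) = 9 - (W + 2*R) = 9 + (-W - 2*R) = 9 - W - 2*R)
n(c) = 19*c
1/(-45052 + (n(r(z(0, 0))) - 19410)) = 1/(-45052 + (19*(-14) - 19410)) = 1/(-45052 + (-266 - 19410)) = 1/(-45052 - 19676) = 1/(-64728) = -1/64728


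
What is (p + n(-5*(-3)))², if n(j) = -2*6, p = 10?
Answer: 4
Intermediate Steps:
n(j) = -12
(p + n(-5*(-3)))² = (10 - 12)² = (-2)² = 4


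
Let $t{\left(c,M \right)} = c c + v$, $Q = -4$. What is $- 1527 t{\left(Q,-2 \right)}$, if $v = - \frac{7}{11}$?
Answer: $- \frac{258063}{11} \approx -23460.0$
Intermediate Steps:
$v = - \frac{7}{11}$ ($v = \left(-7\right) \frac{1}{11} = - \frac{7}{11} \approx -0.63636$)
$t{\left(c,M \right)} = - \frac{7}{11} + c^{2}$ ($t{\left(c,M \right)} = c c - \frac{7}{11} = c^{2} - \frac{7}{11} = - \frac{7}{11} + c^{2}$)
$- 1527 t{\left(Q,-2 \right)} = - 1527 \left(- \frac{7}{11} + \left(-4\right)^{2}\right) = - 1527 \left(- \frac{7}{11} + 16\right) = \left(-1527\right) \frac{169}{11} = - \frac{258063}{11}$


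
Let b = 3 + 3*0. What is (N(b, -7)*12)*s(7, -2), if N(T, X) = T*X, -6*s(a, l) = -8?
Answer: -336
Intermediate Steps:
b = 3 (b = 3 + 0 = 3)
s(a, l) = 4/3 (s(a, l) = -⅙*(-8) = 4/3)
(N(b, -7)*12)*s(7, -2) = ((3*(-7))*12)*(4/3) = -21*12*(4/3) = -252*4/3 = -336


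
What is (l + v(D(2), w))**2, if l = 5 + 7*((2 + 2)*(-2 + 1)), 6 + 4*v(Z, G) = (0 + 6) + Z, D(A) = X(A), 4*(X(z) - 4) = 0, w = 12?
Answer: 484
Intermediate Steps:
X(z) = 4 (X(z) = 4 + (1/4)*0 = 4 + 0 = 4)
D(A) = 4
v(Z, G) = Z/4 (v(Z, G) = -3/2 + ((0 + 6) + Z)/4 = -3/2 + (6 + Z)/4 = -3/2 + (3/2 + Z/4) = Z/4)
l = -23 (l = 5 + 7*(4*(-1)) = 5 + 7*(-4) = 5 - 28 = -23)
(l + v(D(2), w))**2 = (-23 + (1/4)*4)**2 = (-23 + 1)**2 = (-22)**2 = 484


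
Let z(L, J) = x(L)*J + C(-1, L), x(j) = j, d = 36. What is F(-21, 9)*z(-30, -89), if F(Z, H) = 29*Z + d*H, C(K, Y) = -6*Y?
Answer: -812250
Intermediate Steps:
F(Z, H) = 29*Z + 36*H
z(L, J) = -6*L + J*L (z(L, J) = L*J - 6*L = J*L - 6*L = -6*L + J*L)
F(-21, 9)*z(-30, -89) = (29*(-21) + 36*9)*(-30*(-6 - 89)) = (-609 + 324)*(-30*(-95)) = -285*2850 = -812250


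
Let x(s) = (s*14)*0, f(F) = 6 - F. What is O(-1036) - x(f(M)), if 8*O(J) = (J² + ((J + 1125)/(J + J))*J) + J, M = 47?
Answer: 2144609/16 ≈ 1.3404e+5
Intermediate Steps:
O(J) = 1125/16 + J²/8 + 3*J/16 (O(J) = ((J² + ((J + 1125)/(J + J))*J) + J)/8 = ((J² + ((1125 + J)/((2*J)))*J) + J)/8 = ((J² + ((1125 + J)*(1/(2*J)))*J) + J)/8 = ((J² + ((1125 + J)/(2*J))*J) + J)/8 = ((J² + (1125/2 + J/2)) + J)/8 = ((1125/2 + J² + J/2) + J)/8 = (1125/2 + J² + 3*J/2)/8 = 1125/16 + J²/8 + 3*J/16)
x(s) = 0 (x(s) = (14*s)*0 = 0)
O(-1036) - x(f(M)) = (1125/16 + (⅛)*(-1036)² + (3/16)*(-1036)) - 1*0 = (1125/16 + (⅛)*1073296 - 777/4) + 0 = (1125/16 + 134162 - 777/4) + 0 = 2144609/16 + 0 = 2144609/16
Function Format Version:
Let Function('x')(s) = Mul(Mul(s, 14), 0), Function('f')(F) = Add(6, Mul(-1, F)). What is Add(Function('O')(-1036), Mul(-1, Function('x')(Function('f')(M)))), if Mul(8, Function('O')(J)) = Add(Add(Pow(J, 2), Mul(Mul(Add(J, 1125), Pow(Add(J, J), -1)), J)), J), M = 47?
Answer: Rational(2144609, 16) ≈ 1.3404e+5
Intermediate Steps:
Function('O')(J) = Add(Rational(1125, 16), Mul(Rational(1, 8), Pow(J, 2)), Mul(Rational(3, 16), J)) (Function('O')(J) = Mul(Rational(1, 8), Add(Add(Pow(J, 2), Mul(Mul(Add(J, 1125), Pow(Add(J, J), -1)), J)), J)) = Mul(Rational(1, 8), Add(Add(Pow(J, 2), Mul(Mul(Add(1125, J), Pow(Mul(2, J), -1)), J)), J)) = Mul(Rational(1, 8), Add(Add(Pow(J, 2), Mul(Mul(Add(1125, J), Mul(Rational(1, 2), Pow(J, -1))), J)), J)) = Mul(Rational(1, 8), Add(Add(Pow(J, 2), Mul(Mul(Rational(1, 2), Pow(J, -1), Add(1125, J)), J)), J)) = Mul(Rational(1, 8), Add(Add(Pow(J, 2), Add(Rational(1125, 2), Mul(Rational(1, 2), J))), J)) = Mul(Rational(1, 8), Add(Add(Rational(1125, 2), Pow(J, 2), Mul(Rational(1, 2), J)), J)) = Mul(Rational(1, 8), Add(Rational(1125, 2), Pow(J, 2), Mul(Rational(3, 2), J))) = Add(Rational(1125, 16), Mul(Rational(1, 8), Pow(J, 2)), Mul(Rational(3, 16), J)))
Function('x')(s) = 0 (Function('x')(s) = Mul(Mul(14, s), 0) = 0)
Add(Function('O')(-1036), Mul(-1, Function('x')(Function('f')(M)))) = Add(Add(Rational(1125, 16), Mul(Rational(1, 8), Pow(-1036, 2)), Mul(Rational(3, 16), -1036)), Mul(-1, 0)) = Add(Add(Rational(1125, 16), Mul(Rational(1, 8), 1073296), Rational(-777, 4)), 0) = Add(Add(Rational(1125, 16), 134162, Rational(-777, 4)), 0) = Add(Rational(2144609, 16), 0) = Rational(2144609, 16)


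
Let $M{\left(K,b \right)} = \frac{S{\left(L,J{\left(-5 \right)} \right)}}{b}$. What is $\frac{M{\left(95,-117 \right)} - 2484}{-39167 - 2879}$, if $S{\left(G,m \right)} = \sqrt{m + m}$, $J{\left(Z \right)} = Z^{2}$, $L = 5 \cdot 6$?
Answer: $\frac{1242}{21023} + \frac{5 \sqrt{2}}{4919382} \approx 0.05908$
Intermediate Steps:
$L = 30$
$S{\left(G,m \right)} = \sqrt{2} \sqrt{m}$ ($S{\left(G,m \right)} = \sqrt{2 m} = \sqrt{2} \sqrt{m}$)
$M{\left(K,b \right)} = \frac{5 \sqrt{2}}{b}$ ($M{\left(K,b \right)} = \frac{\sqrt{2} \sqrt{\left(-5\right)^{2}}}{b} = \frac{\sqrt{2} \sqrt{25}}{b} = \frac{\sqrt{2} \cdot 5}{b} = \frac{5 \sqrt{2}}{b}$)
$\frac{M{\left(95,-117 \right)} - 2484}{-39167 - 2879} = \frac{\frac{5 \sqrt{2}}{-117} - 2484}{-39167 - 2879} = \frac{5 \sqrt{2} \left(- \frac{1}{117}\right) - 2484}{-42046} = \left(- \frac{5 \sqrt{2}}{117} - 2484\right) \left(- \frac{1}{42046}\right) = \left(-2484 - \frac{5 \sqrt{2}}{117}\right) \left(- \frac{1}{42046}\right) = \frac{1242}{21023} + \frac{5 \sqrt{2}}{4919382}$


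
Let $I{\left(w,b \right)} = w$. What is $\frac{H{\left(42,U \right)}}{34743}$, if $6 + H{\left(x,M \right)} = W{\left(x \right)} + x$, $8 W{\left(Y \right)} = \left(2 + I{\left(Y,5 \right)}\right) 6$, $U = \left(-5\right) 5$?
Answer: $\frac{23}{11581} \approx 0.001986$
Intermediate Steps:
$U = -25$
$W{\left(Y \right)} = \frac{3}{2} + \frac{3 Y}{4}$ ($W{\left(Y \right)} = \frac{\left(2 + Y\right) 6}{8} = \frac{12 + 6 Y}{8} = \frac{3}{2} + \frac{3 Y}{4}$)
$H{\left(x,M \right)} = - \frac{9}{2} + \frac{7 x}{4}$ ($H{\left(x,M \right)} = -6 + \left(\left(\frac{3}{2} + \frac{3 x}{4}\right) + x\right) = -6 + \left(\frac{3}{2} + \frac{7 x}{4}\right) = - \frac{9}{2} + \frac{7 x}{4}$)
$\frac{H{\left(42,U \right)}}{34743} = \frac{- \frac{9}{2} + \frac{7}{4} \cdot 42}{34743} = \left(- \frac{9}{2} + \frac{147}{2}\right) \frac{1}{34743} = 69 \cdot \frac{1}{34743} = \frac{23}{11581}$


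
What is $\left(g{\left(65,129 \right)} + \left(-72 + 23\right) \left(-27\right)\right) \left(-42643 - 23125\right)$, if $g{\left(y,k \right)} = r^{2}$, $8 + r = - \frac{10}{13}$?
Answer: $- \frac{15559590744}{169} \approx -9.2069 \cdot 10^{7}$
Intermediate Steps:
$r = - \frac{114}{13}$ ($r = -8 - \frac{10}{13} = - \frac{114}{13} \approx -8.7692$)
$g{\left(y,k \right)} = \frac{12996}{169}$ ($g{\left(y,k \right)} = \left(- \frac{114}{13}\right)^{2} = \frac{12996}{169}$)
$\left(g{\left(65,129 \right)} + \left(-72 + 23\right) \left(-27\right)\right) \left(-42643 - 23125\right) = \left(\frac{12996}{169} + \left(-72 + 23\right) \left(-27\right)\right) \left(-42643 - 23125\right) = \left(\frac{12996}{169} - -1323\right) \left(-65768\right) = \left(\frac{12996}{169} + 1323\right) \left(-65768\right) = \frac{236583}{169} \left(-65768\right) = - \frac{15559590744}{169}$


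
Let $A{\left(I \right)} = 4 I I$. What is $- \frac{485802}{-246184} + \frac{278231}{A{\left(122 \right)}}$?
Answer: $\frac{12177341047}{1832101328} \approx 6.6467$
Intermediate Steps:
$A{\left(I \right)} = 4 I^{2}$
$- \frac{485802}{-246184} + \frac{278231}{A{\left(122 \right)}} = - \frac{485802}{-246184} + \frac{278231}{4 \cdot 122^{2}} = \left(-485802\right) \left(- \frac{1}{246184}\right) + \frac{278231}{4 \cdot 14884} = \frac{242901}{123092} + \frac{278231}{59536} = \frac{12177341047}{1832101328}$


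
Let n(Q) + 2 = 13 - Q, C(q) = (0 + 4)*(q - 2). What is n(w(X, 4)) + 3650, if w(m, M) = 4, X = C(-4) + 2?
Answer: 3657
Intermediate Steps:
C(q) = -8 + 4*q (C(q) = 4*(-2 + q) = -8 + 4*q)
X = -22 (X = (-8 + 4*(-4)) + 2 = (-8 - 16) + 2 = -24 + 2 = -22)
n(Q) = 11 - Q (n(Q) = -2 + (13 - Q) = 11 - Q)
n(w(X, 4)) + 3650 = (11 - 1*4) + 3650 = (11 - 4) + 3650 = 7 + 3650 = 3657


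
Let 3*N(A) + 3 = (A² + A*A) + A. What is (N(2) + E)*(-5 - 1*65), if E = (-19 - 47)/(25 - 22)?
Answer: 4130/3 ≈ 1376.7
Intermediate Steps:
N(A) = -1 + A/3 + 2*A²/3 (N(A) = -1 + ((A² + A*A) + A)/3 = -1 + ((A² + A²) + A)/3 = -1 + (2*A² + A)/3 = -1 + (A + 2*A²)/3 = -1 + (A/3 + 2*A²/3) = -1 + A/3 + 2*A²/3)
E = -22 (E = -66/3 = -66*⅓ = -22)
(N(2) + E)*(-5 - 1*65) = ((-1 + (⅓)*2 + (⅔)*2²) - 22)*(-5 - 1*65) = ((-1 + ⅔ + (⅔)*4) - 22)*(-5 - 65) = ((-1 + ⅔ + 8/3) - 22)*(-70) = (7/3 - 22)*(-70) = -59/3*(-70) = 4130/3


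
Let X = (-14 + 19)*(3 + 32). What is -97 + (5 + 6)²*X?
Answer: 21078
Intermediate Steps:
X = 175 (X = 5*35 = 175)
-97 + (5 + 6)²*X = -97 + (5 + 6)²*175 = -97 + 11²*175 = -97 + 121*175 = -97 + 21175 = 21078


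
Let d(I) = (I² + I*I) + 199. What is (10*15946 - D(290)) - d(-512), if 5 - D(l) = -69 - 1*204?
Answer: -365305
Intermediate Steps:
d(I) = 199 + 2*I² (d(I) = (I² + I²) + 199 = 2*I² + 199 = 199 + 2*I²)
D(l) = 278 (D(l) = 5 - (-69 - 1*204) = 5 - (-69 - 204) = 5 - 1*(-273) = 5 + 273 = 278)
(10*15946 - D(290)) - d(-512) = (10*15946 - 1*278) - (199 + 2*(-512)²) = (159460 - 278) - (199 + 2*262144) = 159182 - (199 + 524288) = 159182 - 1*524487 = 159182 - 524487 = -365305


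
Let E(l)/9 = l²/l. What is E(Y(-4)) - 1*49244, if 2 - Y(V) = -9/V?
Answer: -196985/4 ≈ -49246.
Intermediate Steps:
Y(V) = 2 + 9/V (Y(V) = 2 - (-9)/V = 2 + 9/V)
E(l) = 9*l (E(l) = 9*(l²/l) = 9*l)
E(Y(-4)) - 1*49244 = 9*(2 + 9/(-4)) - 1*49244 = 9*(2 + 9*(-¼)) - 49244 = 9*(2 - 9/4) - 49244 = 9*(-¼) - 49244 = -9/4 - 49244 = -196985/4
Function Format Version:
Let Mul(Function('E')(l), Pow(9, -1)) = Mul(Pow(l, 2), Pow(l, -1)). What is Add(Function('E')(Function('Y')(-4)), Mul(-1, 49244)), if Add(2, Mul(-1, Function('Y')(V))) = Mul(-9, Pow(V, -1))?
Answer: Rational(-196985, 4) ≈ -49246.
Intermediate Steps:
Function('Y')(V) = Add(2, Mul(9, Pow(V, -1))) (Function('Y')(V) = Add(2, Mul(-1, Mul(-9, Pow(V, -1)))) = Add(2, Mul(9, Pow(V, -1))))
Function('E')(l) = Mul(9, l) (Function('E')(l) = Mul(9, Mul(Pow(l, 2), Pow(l, -1))) = Mul(9, l))
Add(Function('E')(Function('Y')(-4)), Mul(-1, 49244)) = Add(Mul(9, Add(2, Mul(9, Pow(-4, -1)))), Mul(-1, 49244)) = Add(Mul(9, Add(2, Mul(9, Rational(-1, 4)))), -49244) = Add(Mul(9, Add(2, Rational(-9, 4))), -49244) = Add(Mul(9, Rational(-1, 4)), -49244) = Add(Rational(-9, 4), -49244) = Rational(-196985, 4)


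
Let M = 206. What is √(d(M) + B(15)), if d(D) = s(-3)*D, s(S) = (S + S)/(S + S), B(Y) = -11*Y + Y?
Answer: 2*√14 ≈ 7.4833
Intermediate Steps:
B(Y) = -10*Y
s(S) = 1 (s(S) = (2*S)/((2*S)) = (2*S)*(1/(2*S)) = 1)
d(D) = D (d(D) = 1*D = D)
√(d(M) + B(15)) = √(206 - 10*15) = √(206 - 150) = √56 = 2*√14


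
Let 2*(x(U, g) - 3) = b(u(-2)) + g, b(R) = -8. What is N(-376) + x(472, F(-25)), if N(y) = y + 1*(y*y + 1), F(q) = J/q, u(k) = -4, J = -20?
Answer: 705002/5 ≈ 1.4100e+5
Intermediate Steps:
F(q) = -20/q
N(y) = 1 + y + y**2 (N(y) = y + 1*(y**2 + 1) = y + 1*(1 + y**2) = y + (1 + y**2) = 1 + y + y**2)
x(U, g) = -1 + g/2 (x(U, g) = 3 + (-8 + g)/2 = 3 + (-4 + g/2) = -1 + g/2)
N(-376) + x(472, F(-25)) = (1 - 376 + (-376)**2) + (-1 + (-20/(-25))/2) = (1 - 376 + 141376) + (-1 + (-20*(-1/25))/2) = 141001 + (-1 + (1/2)*(4/5)) = 141001 + (-1 + 2/5) = 141001 - 3/5 = 705002/5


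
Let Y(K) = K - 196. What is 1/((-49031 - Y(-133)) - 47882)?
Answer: -1/96584 ≈ -1.0354e-5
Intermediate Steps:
Y(K) = -196 + K
1/((-49031 - Y(-133)) - 47882) = 1/((-49031 - (-196 - 133)) - 47882) = 1/((-49031 - 1*(-329)) - 47882) = 1/((-49031 + 329) - 47882) = 1/(-48702 - 47882) = 1/(-96584) = -1/96584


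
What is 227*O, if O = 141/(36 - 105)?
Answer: -10669/23 ≈ -463.87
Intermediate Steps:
O = -47/23 (O = 141/(-69) = 141*(-1/69) = -47/23 ≈ -2.0435)
227*O = 227*(-47/23) = -10669/23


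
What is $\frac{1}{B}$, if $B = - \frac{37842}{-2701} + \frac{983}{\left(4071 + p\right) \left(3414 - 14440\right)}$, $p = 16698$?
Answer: $\frac{16716926562}{234210196645} \approx 0.071376$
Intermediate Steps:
$B = \frac{234210196645}{16716926562}$ ($B = - \frac{37842}{-2701} + \frac{983}{\left(4071 + 16698\right) \left(3414 - 14440\right)} = \left(-37842\right) \left(- \frac{1}{2701}\right) + \frac{983}{20769 \left(-11026\right)} = \frac{37842}{2701} + \frac{983}{-228998994} = \frac{37842}{2701} + 983 \left(- \frac{1}{228998994}\right) = \frac{37842}{2701} - \frac{983}{228998994} = \frac{234210196645}{16716926562} \approx 14.01$)
$\frac{1}{B} = \frac{1}{\frac{234210196645}{16716926562}} = \frac{16716926562}{234210196645}$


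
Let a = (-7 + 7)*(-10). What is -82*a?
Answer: 0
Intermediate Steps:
a = 0 (a = 0*(-10) = 0)
-82*a = -82*0 = 0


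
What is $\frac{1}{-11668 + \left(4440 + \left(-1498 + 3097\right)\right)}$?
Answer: $- \frac{1}{5629} \approx -0.00017765$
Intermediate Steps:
$\frac{1}{-11668 + \left(4440 + \left(-1498 + 3097\right)\right)} = \frac{1}{-11668 + \left(4440 + 1599\right)} = \frac{1}{-11668 + 6039} = \frac{1}{-5629} = - \frac{1}{5629}$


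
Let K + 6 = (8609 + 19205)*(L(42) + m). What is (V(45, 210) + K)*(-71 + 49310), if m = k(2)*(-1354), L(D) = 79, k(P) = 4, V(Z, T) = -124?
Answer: -7309206936072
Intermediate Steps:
m = -5416 (m = 4*(-1354) = -5416)
K = -148443324 (K = -6 + (8609 + 19205)*(79 - 5416) = -6 + 27814*(-5337) = -6 - 148443318 = -148443324)
(V(45, 210) + K)*(-71 + 49310) = (-124 - 148443324)*(-71 + 49310) = -148443448*49239 = -7309206936072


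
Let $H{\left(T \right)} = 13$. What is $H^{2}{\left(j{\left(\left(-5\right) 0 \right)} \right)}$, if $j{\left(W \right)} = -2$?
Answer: $169$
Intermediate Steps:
$H^{2}{\left(j{\left(\left(-5\right) 0 \right)} \right)} = 13^{2} = 169$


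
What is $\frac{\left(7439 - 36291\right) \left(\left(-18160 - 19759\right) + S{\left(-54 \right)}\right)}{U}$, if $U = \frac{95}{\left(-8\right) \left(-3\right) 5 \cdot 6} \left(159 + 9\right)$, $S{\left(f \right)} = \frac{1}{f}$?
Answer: $\frac{59078134204}{1197} \approx 4.9355 \cdot 10^{7}$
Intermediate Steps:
$U = \frac{133}{6}$ ($U = \frac{95}{\left(-8\right) \left(\left(-15\right) 6\right)} 168 = \frac{95}{\left(-8\right) \left(-90\right)} 168 = \frac{95}{720} \cdot 168 = 95 \cdot \frac{1}{720} \cdot 168 = \frac{19}{144} \cdot 168 = \frac{133}{6} \approx 22.167$)
$\frac{\left(7439 - 36291\right) \left(\left(-18160 - 19759\right) + S{\left(-54 \right)}\right)}{U} = \frac{\left(7439 - 36291\right) \left(\left(-18160 - 19759\right) + \frac{1}{-54}\right)}{\frac{133}{6}} = - 28852 \left(-37919 - \frac{1}{54}\right) \frac{6}{133} = \left(-28852\right) \left(- \frac{2047627}{54}\right) \frac{6}{133} = \frac{29539067102}{27} \cdot \frac{6}{133} = \frac{59078134204}{1197}$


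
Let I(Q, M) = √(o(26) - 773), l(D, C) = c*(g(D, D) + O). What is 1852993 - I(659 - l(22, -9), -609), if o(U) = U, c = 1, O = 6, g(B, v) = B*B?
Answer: 1852993 - 3*I*√83 ≈ 1.853e+6 - 27.331*I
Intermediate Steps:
g(B, v) = B²
l(D, C) = 6 + D² (l(D, C) = 1*(D² + 6) = 1*(6 + D²) = 6 + D²)
I(Q, M) = 3*I*√83 (I(Q, M) = √(26 - 773) = √(-747) = 3*I*√83)
1852993 - I(659 - l(22, -9), -609) = 1852993 - 3*I*√83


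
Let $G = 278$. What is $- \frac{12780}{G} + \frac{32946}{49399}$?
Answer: $- \frac{311080116}{6866461} \approx -45.304$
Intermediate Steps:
$- \frac{12780}{G} + \frac{32946}{49399} = - \frac{12780}{278} + \frac{32946}{49399} = \left(-12780\right) \frac{1}{278} + 32946 \cdot \frac{1}{49399} = - \frac{6390}{139} + \frac{32946}{49399} = - \frac{311080116}{6866461}$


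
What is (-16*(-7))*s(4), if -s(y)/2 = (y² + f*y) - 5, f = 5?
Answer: -6944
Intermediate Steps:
s(y) = 10 - 10*y - 2*y² (s(y) = -2*((y² + 5*y) - 5) = -2*(-5 + y² + 5*y) = 10 - 10*y - 2*y²)
(-16*(-7))*s(4) = (-16*(-7))*(10 - 10*4 - 2*4²) = 112*(10 - 40 - 2*16) = 112*(10 - 40 - 32) = 112*(-62) = -6944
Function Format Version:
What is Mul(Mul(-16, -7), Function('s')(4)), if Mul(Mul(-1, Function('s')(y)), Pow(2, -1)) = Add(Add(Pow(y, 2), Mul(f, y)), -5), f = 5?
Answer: -6944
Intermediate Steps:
Function('s')(y) = Add(10, Mul(-10, y), Mul(-2, Pow(y, 2))) (Function('s')(y) = Mul(-2, Add(Add(Pow(y, 2), Mul(5, y)), -5)) = Mul(-2, Add(-5, Pow(y, 2), Mul(5, y))) = Add(10, Mul(-10, y), Mul(-2, Pow(y, 2))))
Mul(Mul(-16, -7), Function('s')(4)) = Mul(Mul(-16, -7), Add(10, Mul(-10, 4), Mul(-2, Pow(4, 2)))) = Mul(112, Add(10, -40, Mul(-2, 16))) = Mul(112, Add(10, -40, -32)) = Mul(112, -62) = -6944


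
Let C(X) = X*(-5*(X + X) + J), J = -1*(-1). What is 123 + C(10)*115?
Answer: -113727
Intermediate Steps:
J = 1
C(X) = X*(1 - 10*X) (C(X) = X*(-5*(X + X) + 1) = X*(-10*X + 1) = X*(1 - 10*X))
123 + C(10)*115 = 123 + (10*(1 - 10*10))*115 = 123 + (10*(1 - 100))*115 = 123 + (10*(-99))*115 = 123 - 990*115 = 123 - 113850 = -113727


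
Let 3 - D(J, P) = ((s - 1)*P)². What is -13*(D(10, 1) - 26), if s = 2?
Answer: 312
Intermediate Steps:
D(J, P) = 3 - P² (D(J, P) = 3 - ((2 - 1)*P)² = 3 - (1*P)² = 3 - P²)
-13*(D(10, 1) - 26) = -13*((3 - 1*1²) - 26) = -13*((3 - 1*1) - 26) = -13*((3 - 1) - 26) = -13*(2 - 26) = -13*(-24) = 312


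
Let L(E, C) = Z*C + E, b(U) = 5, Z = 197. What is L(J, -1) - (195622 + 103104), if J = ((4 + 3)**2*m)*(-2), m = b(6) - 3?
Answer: -299119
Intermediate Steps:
m = 2 (m = 5 - 3 = 2)
J = -196 (J = ((4 + 3)**2*2)*(-2) = (7**2*2)*(-2) = (49*2)*(-2) = 98*(-2) = -196)
L(E, C) = E + 197*C (L(E, C) = 197*C + E = E + 197*C)
L(J, -1) - (195622 + 103104) = (-196 + 197*(-1)) - (195622 + 103104) = (-196 - 197) - 1*298726 = -393 - 298726 = -299119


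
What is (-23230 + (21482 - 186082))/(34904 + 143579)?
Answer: -187830/178483 ≈ -1.0524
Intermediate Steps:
(-23230 + (21482 - 186082))/(34904 + 143579) = (-23230 - 164600)/178483 = -187830*1/178483 = -187830/178483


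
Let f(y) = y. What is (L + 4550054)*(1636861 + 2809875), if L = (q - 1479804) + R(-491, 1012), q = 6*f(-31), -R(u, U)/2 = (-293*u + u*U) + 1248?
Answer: 16780318584736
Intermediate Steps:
R(u, U) = -2496 + 586*u - 2*U*u (R(u, U) = -2*((-293*u + u*U) + 1248) = -2*((-293*u + U*u) + 1248) = -2*(1248 - 293*u + U*u) = -2496 + 586*u - 2*U*u)
q = -186 (q = 6*(-31) = -186)
L = -776428 (L = (-186 - 1479804) + (-2496 + 586*(-491) - 2*1012*(-491)) = -1479990 + (-2496 - 287726 + 993784) = -1479990 + 703562 = -776428)
(L + 4550054)*(1636861 + 2809875) = (-776428 + 4550054)*(1636861 + 2809875) = 3773626*4446736 = 16780318584736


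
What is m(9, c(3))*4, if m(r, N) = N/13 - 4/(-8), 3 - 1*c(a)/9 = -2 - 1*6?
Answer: 422/13 ≈ 32.462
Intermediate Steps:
c(a) = 99 (c(a) = 27 - 9*(-2 - 1*6) = 27 - 9*(-2 - 6) = 27 - 9*(-8) = 27 + 72 = 99)
m(r, N) = ½ + N/13 (m(r, N) = N*(1/13) - 4*(-⅛) = N/13 + ½ = ½ + N/13)
m(9, c(3))*4 = (½ + (1/13)*99)*4 = (½ + 99/13)*4 = (211/26)*4 = 422/13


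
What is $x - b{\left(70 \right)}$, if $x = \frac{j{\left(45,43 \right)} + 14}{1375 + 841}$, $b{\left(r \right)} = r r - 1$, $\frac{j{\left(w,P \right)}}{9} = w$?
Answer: $- \frac{10855765}{2216} \approx -4898.8$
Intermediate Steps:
$j{\left(w,P \right)} = 9 w$
$b{\left(r \right)} = -1 + r^{2}$ ($b{\left(r \right)} = r^{2} - 1 = -1 + r^{2}$)
$x = \frac{419}{2216}$ ($x = \frac{9 \cdot 45 + 14}{1375 + 841} = \frac{405 + 14}{2216} = 419 \cdot \frac{1}{2216} = \frac{419}{2216} \approx 0.18908$)
$x - b{\left(70 \right)} = \frac{419}{2216} - \left(-1 + 70^{2}\right) = \frac{419}{2216} - \left(-1 + 4900\right) = \frac{419}{2216} - 4899 = - \frac{10855765}{2216}$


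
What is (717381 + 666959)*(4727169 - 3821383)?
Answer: 1253915791240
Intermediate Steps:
(717381 + 666959)*(4727169 - 3821383) = 1384340*905786 = 1253915791240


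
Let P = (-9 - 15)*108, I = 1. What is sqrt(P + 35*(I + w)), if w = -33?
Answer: 8*I*sqrt(58) ≈ 60.926*I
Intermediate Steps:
P = -2592 (P = -24*108 = -2592)
sqrt(P + 35*(I + w)) = sqrt(-2592 + 35*(1 - 33)) = sqrt(-2592 + 35*(-32)) = sqrt(-2592 - 1120) = sqrt(-3712) = 8*I*sqrt(58)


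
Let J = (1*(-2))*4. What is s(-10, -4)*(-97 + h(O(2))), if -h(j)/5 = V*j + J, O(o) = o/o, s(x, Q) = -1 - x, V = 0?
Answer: -513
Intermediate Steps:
J = -8 (J = -2*4 = -8)
O(o) = 1
h(j) = 40 (h(j) = -5*(0*j - 8) = -5*(0 - 8) = -5*(-8) = 40)
s(-10, -4)*(-97 + h(O(2))) = (-1 - 1*(-10))*(-97 + 40) = (-1 + 10)*(-57) = 9*(-57) = -513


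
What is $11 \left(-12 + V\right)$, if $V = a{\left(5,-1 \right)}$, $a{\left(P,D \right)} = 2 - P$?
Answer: $-165$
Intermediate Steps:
$V = -3$ ($V = 2 - 5 = -3$)
$11 \left(-12 + V\right) = 11 \left(-12 - 3\right) = 11 \left(-15\right) = -165$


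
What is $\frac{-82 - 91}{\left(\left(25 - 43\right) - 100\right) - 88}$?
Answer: $\frac{173}{206} \approx 0.83981$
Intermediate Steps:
$\frac{-82 - 91}{\left(\left(25 - 43\right) - 100\right) - 88} = - \frac{173}{\left(-18 - 100\right) - 88} = - \frac{173}{-118 - 88} = - \frac{173}{-206} = \left(-173\right) \left(- \frac{1}{206}\right) = \frac{173}{206}$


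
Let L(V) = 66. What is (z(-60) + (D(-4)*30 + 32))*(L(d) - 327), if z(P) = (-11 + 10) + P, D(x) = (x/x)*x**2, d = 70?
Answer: -117711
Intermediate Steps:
D(x) = x**2 (D(x) = 1*x**2 = x**2)
z(P) = -1 + P
(z(-60) + (D(-4)*30 + 32))*(L(d) - 327) = ((-1 - 60) + ((-4)**2*30 + 32))*(66 - 327) = (-61 + (16*30 + 32))*(-261) = (-61 + (480 + 32))*(-261) = (-61 + 512)*(-261) = 451*(-261) = -117711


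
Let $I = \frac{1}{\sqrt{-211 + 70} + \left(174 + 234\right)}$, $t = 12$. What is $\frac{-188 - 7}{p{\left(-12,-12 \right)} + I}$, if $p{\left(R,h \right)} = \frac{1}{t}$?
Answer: $- \frac{133770780}{58847} - \frac{9360 i \sqrt{141}}{58847} \approx -2273.2 - 1.8887 i$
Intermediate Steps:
$p{\left(R,h \right)} = \frac{1}{12}$
$I = \frac{1}{408 + i \sqrt{141}}$ ($I = \frac{1}{\sqrt{-141} + 408} = \frac{1}{i \sqrt{141} + 408} = \frac{1}{408 + i \sqrt{141}} \approx 0.0024489 - 7.1272 \cdot 10^{-5} i$)
$\frac{-188 - 7}{p{\left(-12,-12 \right)} + I} = \frac{-188 - 7}{\frac{1}{12} + \left(\frac{136}{55535} - \frac{i \sqrt{141}}{166605}\right)} = - \frac{195}{\frac{57167}{666420} - \frac{i \sqrt{141}}{166605}}$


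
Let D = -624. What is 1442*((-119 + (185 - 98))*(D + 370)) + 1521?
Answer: 11722097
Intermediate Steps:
1442*((-119 + (185 - 98))*(D + 370)) + 1521 = 1442*((-119 + (185 - 98))*(-624 + 370)) + 1521 = 1442*((-119 + 87)*(-254)) + 1521 = 1442*(-32*(-254)) + 1521 = 1442*8128 + 1521 = 11720576 + 1521 = 11722097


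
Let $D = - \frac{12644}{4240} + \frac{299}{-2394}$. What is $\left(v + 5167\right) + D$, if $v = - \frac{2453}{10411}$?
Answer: $\frac{68210287974023}{13209685020} \approx 5163.7$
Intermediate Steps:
$v = - \frac{2453}{10411}$ ($v = \left(-2453\right) \frac{1}{10411} = - \frac{2453}{10411} \approx -0.23562$)
$D = - \frac{3942187}{1268820}$ ($D = \left(-12644\right) \frac{1}{4240} + 299 \left(- \frac{1}{2394}\right) = - \frac{3161}{1060} - \frac{299}{2394} = - \frac{3942187}{1268820} \approx -3.107$)
$\left(v + 5167\right) + D = \left(- \frac{2453}{10411} + 5167\right) - \frac{3942187}{1268820} = \frac{53791184}{10411} - \frac{3942187}{1268820} = \frac{68210287974023}{13209685020}$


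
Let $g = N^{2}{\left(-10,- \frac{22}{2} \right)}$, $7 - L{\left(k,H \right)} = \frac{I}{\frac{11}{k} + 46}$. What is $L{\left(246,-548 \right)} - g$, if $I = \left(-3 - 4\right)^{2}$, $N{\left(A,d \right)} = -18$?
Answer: $- \frac{3602713}{11327} \approx -318.06$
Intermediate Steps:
$I = 49$ ($I = \left(-7\right)^{2} = 49$)
$L{\left(k,H \right)} = 7 - \frac{49}{46 + \frac{11}{k}}$ ($L{\left(k,H \right)} = 7 - \frac{1}{\frac{11}{k} + 46} \cdot 49 = 7 - \frac{1}{46 + \frac{11}{k}} 49 = 7 - \frac{49}{46 + \frac{11}{k}}$)
$g = 324$ ($g = \left(-18\right)^{2} = 324$)
$L{\left(246,-548 \right)} - g = \frac{7 \left(11 + 39 \cdot 246\right)}{11 + 46 \cdot 246} - 324 = \frac{7 \left(11 + 9594\right)}{11 + 11316} - 324 = 7 \cdot \frac{1}{11327} \cdot 9605 - 324 = \frac{67235}{11327} - 324 = - \frac{3602713}{11327}$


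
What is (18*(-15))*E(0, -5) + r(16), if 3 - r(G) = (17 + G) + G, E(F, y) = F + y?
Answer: 1304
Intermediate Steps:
r(G) = -14 - 2*G (r(G) = 3 - ((17 + G) + G) = 3 - (17 + 2*G) = 3 + (-17 - 2*G) = -14 - 2*G)
(18*(-15))*E(0, -5) + r(16) = (18*(-15))*(0 - 5) + (-14 - 2*16) = -270*(-5) + (-14 - 32) = 1350 - 46 = 1304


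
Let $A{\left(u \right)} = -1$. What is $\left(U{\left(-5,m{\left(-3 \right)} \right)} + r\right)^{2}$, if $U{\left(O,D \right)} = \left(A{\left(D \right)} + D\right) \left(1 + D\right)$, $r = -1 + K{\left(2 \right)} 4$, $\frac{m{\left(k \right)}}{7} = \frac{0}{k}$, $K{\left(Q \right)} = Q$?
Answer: $36$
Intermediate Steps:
$m{\left(k \right)} = 0$ ($m{\left(k \right)} = 7 \frac{0}{k} = 7 \cdot 0 = 0$)
$r = 7$ ($r = -1 + 2 \cdot 4 = -1 + 8 = 7$)
$U{\left(O,D \right)} = \left(1 + D\right) \left(-1 + D\right)$ ($U{\left(O,D \right)} = \left(-1 + D\right) \left(1 + D\right) = \left(1 + D\right) \left(-1 + D\right)$)
$\left(U{\left(-5,m{\left(-3 \right)} \right)} + r\right)^{2} = \left(\left(-1 + 0^{2}\right) + 7\right)^{2} = \left(\left(-1 + 0\right) + 7\right)^{2} = \left(-1 + 7\right)^{2} = 6^{2} = 36$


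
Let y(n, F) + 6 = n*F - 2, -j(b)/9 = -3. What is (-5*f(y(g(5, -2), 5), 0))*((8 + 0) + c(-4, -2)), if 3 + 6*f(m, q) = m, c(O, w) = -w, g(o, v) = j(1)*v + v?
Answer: 2425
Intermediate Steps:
j(b) = 27 (j(b) = -9*(-3) = 27)
g(o, v) = 28*v (g(o, v) = 27*v + v = 28*v)
y(n, F) = -8 + F*n (y(n, F) = -6 + (n*F - 2) = -6 + (F*n - 2) = -6 + (-2 + F*n) = -8 + F*n)
f(m, q) = -1/2 + m/6
(-5*f(y(g(5, -2), 5), 0))*((8 + 0) + c(-4, -2)) = (-5*(-1/2 + (-8 + 5*(28*(-2)))/6))*((8 + 0) - 1*(-2)) = (-5*(-1/2 + (-8 + 5*(-56))/6))*(8 + 2) = -5*(-1/2 + (-8 - 280)/6)*10 = -5*(-1/2 + (1/6)*(-288))*10 = -5*(-1/2 - 48)*10 = -5*(-97/2)*10 = (485/2)*10 = 2425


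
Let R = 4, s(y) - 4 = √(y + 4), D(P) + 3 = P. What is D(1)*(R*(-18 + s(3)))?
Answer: 112 - 8*√7 ≈ 90.834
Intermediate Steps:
D(P) = -3 + P
s(y) = 4 + √(4 + y) (s(y) = 4 + √(y + 4) = 4 + √(4 + y))
D(1)*(R*(-18 + s(3))) = (-3 + 1)*(4*(-18 + (4 + √(4 + 3)))) = -8*(-18 + (4 + √7)) = -8*(-14 + √7) = -2*(-56 + 4*√7) = 112 - 8*√7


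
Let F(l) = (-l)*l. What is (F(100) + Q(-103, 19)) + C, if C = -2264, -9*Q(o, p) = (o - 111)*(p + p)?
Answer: -102244/9 ≈ -11360.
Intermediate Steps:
F(l) = -l**2
Q(o, p) = -2*p*(-111 + o)/9 (Q(o, p) = -(o - 111)*(p + p)/9 = -(-111 + o)*2*p/9 = -2*p*(-111 + o)/9)
(F(100) + Q(-103, 19)) + C = (-1*100**2 + (2/9)*19*(111 - 1*(-103))) - 2264 = (-1*10000 + (2/9)*19*(111 + 103)) - 2264 = (-10000 + (2/9)*19*214) - 2264 = (-10000 + 8132/9) - 2264 = -81868/9 - 2264 = -102244/9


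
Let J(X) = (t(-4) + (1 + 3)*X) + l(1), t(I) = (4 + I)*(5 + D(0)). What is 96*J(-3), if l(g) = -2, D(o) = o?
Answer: -1344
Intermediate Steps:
t(I) = 20 + 5*I (t(I) = (4 + I)*(5 + 0) = (4 + I)*5 = 20 + 5*I)
J(X) = -2 + 4*X (J(X) = ((20 + 5*(-4)) + (1 + 3)*X) - 2 = ((20 - 20) + 4*X) - 2 = (0 + 4*X) - 2 = 4*X - 2 = -2 + 4*X)
96*J(-3) = 96*(-2 + 4*(-3)) = 96*(-2 - 12) = 96*(-14) = -1344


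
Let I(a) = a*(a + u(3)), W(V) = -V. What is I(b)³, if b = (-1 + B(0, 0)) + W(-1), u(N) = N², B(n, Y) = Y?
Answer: 0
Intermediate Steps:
b = 0 (b = (-1 + 0) - 1*(-1) = -1 + 1 = 0)
I(a) = a*(9 + a) (I(a) = a*(a + 3²) = a*(a + 9) = a*(9 + a))
I(b)³ = (0*(9 + 0))³ = (0*9)³ = 0³ = 0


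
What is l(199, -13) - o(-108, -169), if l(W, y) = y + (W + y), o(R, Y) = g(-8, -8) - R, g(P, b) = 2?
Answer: 63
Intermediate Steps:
o(R, Y) = 2 - R
l(W, y) = W + 2*y
l(199, -13) - o(-108, -169) = (199 + 2*(-13)) - (2 - 1*(-108)) = (199 - 26) - (2 + 108) = 173 - 1*110 = 173 - 110 = 63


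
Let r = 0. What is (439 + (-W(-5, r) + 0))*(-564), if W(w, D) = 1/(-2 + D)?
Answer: -247878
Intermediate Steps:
(439 + (-W(-5, r) + 0))*(-564) = (439 + (-1/(-2 + 0) + 0))*(-564) = (439 + (-1/(-2) + 0))*(-564) = (439 + (-1*(-½) + 0))*(-564) = (439 + (½ + 0))*(-564) = (439 + ½)*(-564) = (879/2)*(-564) = -247878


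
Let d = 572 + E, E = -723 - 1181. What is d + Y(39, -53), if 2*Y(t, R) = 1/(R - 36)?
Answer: -237097/178 ≈ -1332.0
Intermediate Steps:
Y(t, R) = 1/(2*(-36 + R)) (Y(t, R) = 1/(2*(R - 36)) = 1/(2*(-36 + R)))
E = -1904
d = -1332 (d = 572 - 1904 = -1332)
d + Y(39, -53) = -1332 + 1/(2*(-36 - 53)) = -1332 + (1/2)/(-89) = -1332 + (1/2)*(-1/89) = -1332 - 1/178 = -237097/178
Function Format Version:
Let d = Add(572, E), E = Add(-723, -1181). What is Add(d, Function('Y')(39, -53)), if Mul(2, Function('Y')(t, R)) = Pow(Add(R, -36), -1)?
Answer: Rational(-237097, 178) ≈ -1332.0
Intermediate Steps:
Function('Y')(t, R) = Mul(Rational(1, 2), Pow(Add(-36, R), -1)) (Function('Y')(t, R) = Mul(Rational(1, 2), Pow(Add(R, -36), -1)) = Mul(Rational(1, 2), Pow(Add(-36, R), -1)))
E = -1904
d = -1332 (d = Add(572, -1904) = -1332)
Add(d, Function('Y')(39, -53)) = Add(-1332, Mul(Rational(1, 2), Pow(Add(-36, -53), -1))) = Add(-1332, Mul(Rational(1, 2), Pow(-89, -1))) = Add(-1332, Mul(Rational(1, 2), Rational(-1, 89))) = Add(-1332, Rational(-1, 178)) = Rational(-237097, 178)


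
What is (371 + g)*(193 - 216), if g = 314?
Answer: -15755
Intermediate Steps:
(371 + g)*(193 - 216) = (371 + 314)*(193 - 216) = 685*(-23) = -15755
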